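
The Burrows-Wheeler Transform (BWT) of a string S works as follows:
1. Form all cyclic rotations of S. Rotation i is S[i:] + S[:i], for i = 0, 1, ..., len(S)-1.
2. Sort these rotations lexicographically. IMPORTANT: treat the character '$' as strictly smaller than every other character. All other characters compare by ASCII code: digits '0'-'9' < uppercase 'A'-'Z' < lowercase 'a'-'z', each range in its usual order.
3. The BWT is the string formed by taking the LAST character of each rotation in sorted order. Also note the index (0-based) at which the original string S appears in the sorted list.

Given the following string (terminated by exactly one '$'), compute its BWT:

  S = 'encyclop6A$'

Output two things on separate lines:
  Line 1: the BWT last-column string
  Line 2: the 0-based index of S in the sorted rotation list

All 11 rotations (rotation i = S[i:]+S[:i]):
  rot[0] = encyclop6A$
  rot[1] = ncyclop6A$e
  rot[2] = cyclop6A$en
  rot[3] = yclop6A$enc
  rot[4] = clop6A$ency
  rot[5] = lop6A$encyc
  rot[6] = op6A$encycl
  rot[7] = p6A$encyclo
  rot[8] = 6A$encyclop
  rot[9] = A$encyclop6
  rot[10] = $encyclop6A
Sorted (with $ < everything):
  sorted[0] = $encyclop6A  (last char: 'A')
  sorted[1] = 6A$encyclop  (last char: 'p')
  sorted[2] = A$encyclop6  (last char: '6')
  sorted[3] = clop6A$ency  (last char: 'y')
  sorted[4] = cyclop6A$en  (last char: 'n')
  sorted[5] = encyclop6A$  (last char: '$')
  sorted[6] = lop6A$encyc  (last char: 'c')
  sorted[7] = ncyclop6A$e  (last char: 'e')
  sorted[8] = op6A$encycl  (last char: 'l')
  sorted[9] = p6A$encyclo  (last char: 'o')
  sorted[10] = yclop6A$enc  (last char: 'c')
Last column: Ap6yn$celoc
Original string S is at sorted index 5

Answer: Ap6yn$celoc
5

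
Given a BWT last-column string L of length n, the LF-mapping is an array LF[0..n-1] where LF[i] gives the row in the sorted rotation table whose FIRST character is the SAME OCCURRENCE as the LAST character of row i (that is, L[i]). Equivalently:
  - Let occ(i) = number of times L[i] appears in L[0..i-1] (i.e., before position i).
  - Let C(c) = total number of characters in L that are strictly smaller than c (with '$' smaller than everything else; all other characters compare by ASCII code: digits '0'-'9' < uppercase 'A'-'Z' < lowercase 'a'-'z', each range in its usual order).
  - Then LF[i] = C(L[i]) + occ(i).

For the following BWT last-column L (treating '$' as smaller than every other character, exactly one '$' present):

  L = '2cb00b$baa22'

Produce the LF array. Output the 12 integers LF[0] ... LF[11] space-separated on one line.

Answer: 3 11 8 1 2 9 0 10 6 7 4 5

Derivation:
Char counts: '$':1, '0':2, '2':3, 'a':2, 'b':3, 'c':1
C (first-col start): C('$')=0, C('0')=1, C('2')=3, C('a')=6, C('b')=8, C('c')=11
L[0]='2': occ=0, LF[0]=C('2')+0=3+0=3
L[1]='c': occ=0, LF[1]=C('c')+0=11+0=11
L[2]='b': occ=0, LF[2]=C('b')+0=8+0=8
L[3]='0': occ=0, LF[3]=C('0')+0=1+0=1
L[4]='0': occ=1, LF[4]=C('0')+1=1+1=2
L[5]='b': occ=1, LF[5]=C('b')+1=8+1=9
L[6]='$': occ=0, LF[6]=C('$')+0=0+0=0
L[7]='b': occ=2, LF[7]=C('b')+2=8+2=10
L[8]='a': occ=0, LF[8]=C('a')+0=6+0=6
L[9]='a': occ=1, LF[9]=C('a')+1=6+1=7
L[10]='2': occ=1, LF[10]=C('2')+1=3+1=4
L[11]='2': occ=2, LF[11]=C('2')+2=3+2=5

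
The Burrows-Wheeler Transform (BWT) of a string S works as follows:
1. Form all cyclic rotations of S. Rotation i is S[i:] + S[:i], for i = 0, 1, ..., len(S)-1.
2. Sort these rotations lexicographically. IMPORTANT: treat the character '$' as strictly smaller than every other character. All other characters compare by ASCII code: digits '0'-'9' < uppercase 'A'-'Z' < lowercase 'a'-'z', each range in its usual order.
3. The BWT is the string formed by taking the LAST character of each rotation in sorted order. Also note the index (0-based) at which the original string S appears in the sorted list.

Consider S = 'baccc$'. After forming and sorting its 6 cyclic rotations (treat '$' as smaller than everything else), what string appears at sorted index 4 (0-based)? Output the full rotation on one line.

All 6 rotations (rotation i = S[i:]+S[:i]):
  rot[0] = baccc$
  rot[1] = accc$b
  rot[2] = ccc$ba
  rot[3] = cc$bac
  rot[4] = c$bacc
  rot[5] = $baccc
Sorted (with $ < everything):
  sorted[0] = $baccc
  sorted[1] = accc$b
  sorted[2] = baccc$
  sorted[3] = c$bacc
  sorted[4] = cc$bac
  sorted[5] = ccc$ba
sorted[4] = cc$bac

Answer: cc$bac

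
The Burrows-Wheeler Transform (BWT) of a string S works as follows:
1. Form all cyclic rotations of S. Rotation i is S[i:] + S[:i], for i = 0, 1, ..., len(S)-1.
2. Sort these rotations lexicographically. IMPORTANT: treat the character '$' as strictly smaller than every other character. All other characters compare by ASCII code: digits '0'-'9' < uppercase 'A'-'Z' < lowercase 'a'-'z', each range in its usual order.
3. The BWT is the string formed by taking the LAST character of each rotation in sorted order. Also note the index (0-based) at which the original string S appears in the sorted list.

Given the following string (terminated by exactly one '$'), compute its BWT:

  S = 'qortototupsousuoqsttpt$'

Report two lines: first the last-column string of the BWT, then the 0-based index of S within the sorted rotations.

Answer: tuqttsut$oopquprotsosto
8

Derivation:
All 23 rotations (rotation i = S[i:]+S[:i]):
  rot[0] = qortototupsousuoqsttpt$
  rot[1] = ortototupsousuoqsttpt$q
  rot[2] = rtototupsousuoqsttpt$qo
  rot[3] = tototupsousuoqsttpt$qor
  rot[4] = ototupsousuoqsttpt$qort
  rot[5] = totupsousuoqsttpt$qorto
  rot[6] = otupsousuoqsttpt$qortot
  rot[7] = tupsousuoqsttpt$qortoto
  rot[8] = upsousuoqsttpt$qortotot
  rot[9] = psousuoqsttpt$qortototu
  rot[10] = sousuoqsttpt$qortototup
  rot[11] = ousuoqsttpt$qortototups
  rot[12] = usuoqsttpt$qortototupso
  rot[13] = suoqsttpt$qortototupsou
  rot[14] = uoqsttpt$qortototupsous
  rot[15] = oqsttpt$qortototupsousu
  rot[16] = qsttpt$qortototupsousuo
  rot[17] = sttpt$qortototupsousuoq
  rot[18] = ttpt$qortototupsousuoqs
  rot[19] = tpt$qortototupsousuoqst
  rot[20] = pt$qortototupsousuoqstt
  rot[21] = t$qortototupsousuoqsttp
  rot[22] = $qortototupsousuoqsttpt
Sorted (with $ < everything):
  sorted[0] = $qortototupsousuoqsttpt  (last char: 't')
  sorted[1] = oqsttpt$qortototupsousu  (last char: 'u')
  sorted[2] = ortototupsousuoqsttpt$q  (last char: 'q')
  sorted[3] = ototupsousuoqsttpt$qort  (last char: 't')
  sorted[4] = otupsousuoqsttpt$qortot  (last char: 't')
  sorted[5] = ousuoqsttpt$qortototups  (last char: 's')
  sorted[6] = psousuoqsttpt$qortototu  (last char: 'u')
  sorted[7] = pt$qortototupsousuoqstt  (last char: 't')
  sorted[8] = qortototupsousuoqsttpt$  (last char: '$')
  sorted[9] = qsttpt$qortototupsousuo  (last char: 'o')
  sorted[10] = rtototupsousuoqsttpt$qo  (last char: 'o')
  sorted[11] = sousuoqsttpt$qortototup  (last char: 'p')
  sorted[12] = sttpt$qortototupsousuoq  (last char: 'q')
  sorted[13] = suoqsttpt$qortototupsou  (last char: 'u')
  sorted[14] = t$qortototupsousuoqsttp  (last char: 'p')
  sorted[15] = tototupsousuoqsttpt$qor  (last char: 'r')
  sorted[16] = totupsousuoqsttpt$qorto  (last char: 'o')
  sorted[17] = tpt$qortototupsousuoqst  (last char: 't')
  sorted[18] = ttpt$qortototupsousuoqs  (last char: 's')
  sorted[19] = tupsousuoqsttpt$qortoto  (last char: 'o')
  sorted[20] = uoqsttpt$qortototupsous  (last char: 's')
  sorted[21] = upsousuoqsttpt$qortotot  (last char: 't')
  sorted[22] = usuoqsttpt$qortototupso  (last char: 'o')
Last column: tuqttsut$oopquprotsosto
Original string S is at sorted index 8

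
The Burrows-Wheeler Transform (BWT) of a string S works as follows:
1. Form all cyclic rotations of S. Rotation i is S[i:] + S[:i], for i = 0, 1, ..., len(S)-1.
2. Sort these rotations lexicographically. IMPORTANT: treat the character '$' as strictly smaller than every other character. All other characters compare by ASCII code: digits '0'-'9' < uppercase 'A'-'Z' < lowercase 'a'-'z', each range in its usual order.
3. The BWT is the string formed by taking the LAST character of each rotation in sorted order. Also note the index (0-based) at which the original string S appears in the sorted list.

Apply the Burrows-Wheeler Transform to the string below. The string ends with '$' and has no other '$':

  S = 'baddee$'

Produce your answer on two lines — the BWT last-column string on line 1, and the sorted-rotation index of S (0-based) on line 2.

Answer: eb$aded
2

Derivation:
All 7 rotations (rotation i = S[i:]+S[:i]):
  rot[0] = baddee$
  rot[1] = addee$b
  rot[2] = ddee$ba
  rot[3] = dee$bad
  rot[4] = ee$badd
  rot[5] = e$badde
  rot[6] = $baddee
Sorted (with $ < everything):
  sorted[0] = $baddee  (last char: 'e')
  sorted[1] = addee$b  (last char: 'b')
  sorted[2] = baddee$  (last char: '$')
  sorted[3] = ddee$ba  (last char: 'a')
  sorted[4] = dee$bad  (last char: 'd')
  sorted[5] = e$badde  (last char: 'e')
  sorted[6] = ee$badd  (last char: 'd')
Last column: eb$aded
Original string S is at sorted index 2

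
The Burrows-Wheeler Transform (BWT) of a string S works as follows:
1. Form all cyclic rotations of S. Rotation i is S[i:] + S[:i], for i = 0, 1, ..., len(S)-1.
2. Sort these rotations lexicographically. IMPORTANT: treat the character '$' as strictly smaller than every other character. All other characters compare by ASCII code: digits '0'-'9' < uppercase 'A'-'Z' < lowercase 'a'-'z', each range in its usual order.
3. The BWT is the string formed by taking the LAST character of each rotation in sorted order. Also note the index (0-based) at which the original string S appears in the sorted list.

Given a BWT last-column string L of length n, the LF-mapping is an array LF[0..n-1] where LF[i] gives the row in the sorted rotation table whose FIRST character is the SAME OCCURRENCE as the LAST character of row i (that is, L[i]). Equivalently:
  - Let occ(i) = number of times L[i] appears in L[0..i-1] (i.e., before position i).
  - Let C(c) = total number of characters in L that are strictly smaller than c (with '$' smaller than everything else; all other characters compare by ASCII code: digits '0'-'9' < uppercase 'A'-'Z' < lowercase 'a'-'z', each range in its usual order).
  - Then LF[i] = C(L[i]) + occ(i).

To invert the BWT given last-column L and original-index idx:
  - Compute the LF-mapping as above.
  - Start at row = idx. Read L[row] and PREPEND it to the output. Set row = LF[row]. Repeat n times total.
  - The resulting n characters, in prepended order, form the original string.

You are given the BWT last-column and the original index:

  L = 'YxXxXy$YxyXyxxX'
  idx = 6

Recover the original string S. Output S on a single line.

Answer: YxXXXyxyxxXxyY$

Derivation:
LF mapping: 5 7 1 8 2 12 0 6 9 13 3 14 10 11 4
Walk LF starting at row 6, prepending L[row]:
  step 1: row=6, L[6]='$', prepend. Next row=LF[6]=0
  step 2: row=0, L[0]='Y', prepend. Next row=LF[0]=5
  step 3: row=5, L[5]='y', prepend. Next row=LF[5]=12
  step 4: row=12, L[12]='x', prepend. Next row=LF[12]=10
  step 5: row=10, L[10]='X', prepend. Next row=LF[10]=3
  step 6: row=3, L[3]='x', prepend. Next row=LF[3]=8
  step 7: row=8, L[8]='x', prepend. Next row=LF[8]=9
  step 8: row=9, L[9]='y', prepend. Next row=LF[9]=13
  step 9: row=13, L[13]='x', prepend. Next row=LF[13]=11
  step 10: row=11, L[11]='y', prepend. Next row=LF[11]=14
  step 11: row=14, L[14]='X', prepend. Next row=LF[14]=4
  step 12: row=4, L[4]='X', prepend. Next row=LF[4]=2
  step 13: row=2, L[2]='X', prepend. Next row=LF[2]=1
  step 14: row=1, L[1]='x', prepend. Next row=LF[1]=7
  step 15: row=7, L[7]='Y', prepend. Next row=LF[7]=6
Reversed output: YxXXXyxyxxXxyY$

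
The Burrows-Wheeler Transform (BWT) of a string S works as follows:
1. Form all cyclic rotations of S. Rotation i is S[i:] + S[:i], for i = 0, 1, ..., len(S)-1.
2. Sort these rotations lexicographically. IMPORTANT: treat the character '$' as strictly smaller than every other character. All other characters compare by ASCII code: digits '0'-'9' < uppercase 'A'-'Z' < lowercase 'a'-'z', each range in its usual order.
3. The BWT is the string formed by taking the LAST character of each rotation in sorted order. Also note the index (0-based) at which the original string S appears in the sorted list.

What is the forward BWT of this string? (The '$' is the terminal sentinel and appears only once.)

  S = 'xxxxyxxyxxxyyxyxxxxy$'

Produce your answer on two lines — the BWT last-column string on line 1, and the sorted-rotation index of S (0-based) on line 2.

All 21 rotations (rotation i = S[i:]+S[:i]):
  rot[0] = xxxxyxxyxxxyyxyxxxxy$
  rot[1] = xxxyxxyxxxyyxyxxxxy$x
  rot[2] = xxyxxyxxxyyxyxxxxy$xx
  rot[3] = xyxxyxxxyyxyxxxxy$xxx
  rot[4] = yxxyxxxyyxyxxxxy$xxxx
  rot[5] = xxyxxxyyxyxxxxy$xxxxy
  rot[6] = xyxxxyyxyxxxxy$xxxxyx
  rot[7] = yxxxyyxyxxxxy$xxxxyxx
  rot[8] = xxxyyxyxxxxy$xxxxyxxy
  rot[9] = xxyyxyxxxxy$xxxxyxxyx
  rot[10] = xyyxyxxxxy$xxxxyxxyxx
  rot[11] = yyxyxxxxy$xxxxyxxyxxx
  rot[12] = yxyxxxxy$xxxxyxxyxxxy
  rot[13] = xyxxxxy$xxxxyxxyxxxyy
  rot[14] = yxxxxy$xxxxyxxyxxxyyx
  rot[15] = xxxxy$xxxxyxxyxxxyyxy
  rot[16] = xxxy$xxxxyxxyxxxyyxyx
  rot[17] = xxy$xxxxyxxyxxxyyxyxx
  rot[18] = xy$xxxxyxxyxxxyyxyxxx
  rot[19] = y$xxxxyxxyxxxyyxyxxxx
  rot[20] = $xxxxyxxyxxxyyxyxxxxy
Sorted (with $ < everything):
  sorted[0] = $xxxxyxxyxxxyyxyxxxxy  (last char: 'y')
  sorted[1] = xxxxy$xxxxyxxyxxxyyxy  (last char: 'y')
  sorted[2] = xxxxyxxyxxxyyxyxxxxy$  (last char: '$')
  sorted[3] = xxxy$xxxxyxxyxxxyyxyx  (last char: 'x')
  sorted[4] = xxxyxxyxxxyyxyxxxxy$x  (last char: 'x')
  sorted[5] = xxxyyxyxxxxy$xxxxyxxy  (last char: 'y')
  sorted[6] = xxy$xxxxyxxyxxxyyxyxx  (last char: 'x')
  sorted[7] = xxyxxxyyxyxxxxy$xxxxy  (last char: 'y')
  sorted[8] = xxyxxyxxxyyxyxxxxy$xx  (last char: 'x')
  sorted[9] = xxyyxyxxxxy$xxxxyxxyx  (last char: 'x')
  sorted[10] = xy$xxxxyxxyxxxyyxyxxx  (last char: 'x')
  sorted[11] = xyxxxxy$xxxxyxxyxxxyy  (last char: 'y')
  sorted[12] = xyxxxyyxyxxxxy$xxxxyx  (last char: 'x')
  sorted[13] = xyxxyxxxyyxyxxxxy$xxx  (last char: 'x')
  sorted[14] = xyyxyxxxxy$xxxxyxxyxx  (last char: 'x')
  sorted[15] = y$xxxxyxxyxxxyyxyxxxx  (last char: 'x')
  sorted[16] = yxxxxy$xxxxyxxyxxxyyx  (last char: 'x')
  sorted[17] = yxxxyyxyxxxxy$xxxxyxx  (last char: 'x')
  sorted[18] = yxxyxxxyyxyxxxxy$xxxx  (last char: 'x')
  sorted[19] = yxyxxxxy$xxxxyxxyxxxy  (last char: 'y')
  sorted[20] = yyxyxxxxy$xxxxyxxyxxx  (last char: 'x')
Last column: yy$xxyxyxxxyxxxxxxxyx
Original string S is at sorted index 2

Answer: yy$xxyxyxxxyxxxxxxxyx
2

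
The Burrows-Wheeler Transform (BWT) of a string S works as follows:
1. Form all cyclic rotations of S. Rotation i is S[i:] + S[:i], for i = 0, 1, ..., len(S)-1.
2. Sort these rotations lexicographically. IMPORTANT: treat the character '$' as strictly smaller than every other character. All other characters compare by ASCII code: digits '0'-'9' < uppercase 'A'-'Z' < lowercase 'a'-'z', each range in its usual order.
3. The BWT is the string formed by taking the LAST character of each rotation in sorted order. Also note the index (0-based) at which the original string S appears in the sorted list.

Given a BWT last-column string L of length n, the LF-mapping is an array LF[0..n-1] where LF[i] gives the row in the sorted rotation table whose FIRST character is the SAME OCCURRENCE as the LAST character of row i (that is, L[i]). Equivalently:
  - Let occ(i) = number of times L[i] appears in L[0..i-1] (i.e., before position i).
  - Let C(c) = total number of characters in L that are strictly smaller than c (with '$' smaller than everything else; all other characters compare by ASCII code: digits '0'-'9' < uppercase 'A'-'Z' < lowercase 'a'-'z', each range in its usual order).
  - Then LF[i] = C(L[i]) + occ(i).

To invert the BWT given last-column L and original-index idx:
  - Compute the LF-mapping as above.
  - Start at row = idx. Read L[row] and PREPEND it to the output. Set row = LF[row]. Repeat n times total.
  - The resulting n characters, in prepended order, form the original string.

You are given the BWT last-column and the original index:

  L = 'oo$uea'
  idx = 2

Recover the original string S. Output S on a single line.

Answer: eoauo$

Derivation:
LF mapping: 3 4 0 5 2 1
Walk LF starting at row 2, prepending L[row]:
  step 1: row=2, L[2]='$', prepend. Next row=LF[2]=0
  step 2: row=0, L[0]='o', prepend. Next row=LF[0]=3
  step 3: row=3, L[3]='u', prepend. Next row=LF[3]=5
  step 4: row=5, L[5]='a', prepend. Next row=LF[5]=1
  step 5: row=1, L[1]='o', prepend. Next row=LF[1]=4
  step 6: row=4, L[4]='e', prepend. Next row=LF[4]=2
Reversed output: eoauo$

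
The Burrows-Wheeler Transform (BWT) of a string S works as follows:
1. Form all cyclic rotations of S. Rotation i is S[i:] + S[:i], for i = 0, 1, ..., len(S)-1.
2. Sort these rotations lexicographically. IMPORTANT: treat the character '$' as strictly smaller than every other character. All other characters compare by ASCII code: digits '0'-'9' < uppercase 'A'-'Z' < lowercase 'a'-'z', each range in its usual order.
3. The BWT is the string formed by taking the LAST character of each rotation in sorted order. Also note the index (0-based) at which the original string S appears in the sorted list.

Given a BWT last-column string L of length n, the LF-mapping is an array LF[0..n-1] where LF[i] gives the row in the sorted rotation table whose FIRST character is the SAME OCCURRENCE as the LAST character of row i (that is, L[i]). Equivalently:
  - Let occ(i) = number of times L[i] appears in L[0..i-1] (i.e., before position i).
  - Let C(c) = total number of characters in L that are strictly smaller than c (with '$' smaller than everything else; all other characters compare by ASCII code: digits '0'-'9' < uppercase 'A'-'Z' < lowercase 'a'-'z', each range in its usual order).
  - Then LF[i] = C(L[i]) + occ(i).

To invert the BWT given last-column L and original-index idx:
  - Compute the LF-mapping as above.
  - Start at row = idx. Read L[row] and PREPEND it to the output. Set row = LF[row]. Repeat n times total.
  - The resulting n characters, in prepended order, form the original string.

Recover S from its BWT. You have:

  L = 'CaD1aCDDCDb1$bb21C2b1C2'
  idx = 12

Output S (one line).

Answer: CbD2a1bD1Ca11DC2D2bbCC$

Derivation:
LF mapping: 8 17 13 1 18 9 14 15 10 16 19 2 0 20 21 5 3 11 6 22 4 12 7
Walk LF starting at row 12, prepending L[row]:
  step 1: row=12, L[12]='$', prepend. Next row=LF[12]=0
  step 2: row=0, L[0]='C', prepend. Next row=LF[0]=8
  step 3: row=8, L[8]='C', prepend. Next row=LF[8]=10
  step 4: row=10, L[10]='b', prepend. Next row=LF[10]=19
  step 5: row=19, L[19]='b', prepend. Next row=LF[19]=22
  step 6: row=22, L[22]='2', prepend. Next row=LF[22]=7
  step 7: row=7, L[7]='D', prepend. Next row=LF[7]=15
  step 8: row=15, L[15]='2', prepend. Next row=LF[15]=5
  step 9: row=5, L[5]='C', prepend. Next row=LF[5]=9
  step 10: row=9, L[9]='D', prepend. Next row=LF[9]=16
  step 11: row=16, L[16]='1', prepend. Next row=LF[16]=3
  step 12: row=3, L[3]='1', prepend. Next row=LF[3]=1
  step 13: row=1, L[1]='a', prepend. Next row=LF[1]=17
  step 14: row=17, L[17]='C', prepend. Next row=LF[17]=11
  step 15: row=11, L[11]='1', prepend. Next row=LF[11]=2
  step 16: row=2, L[2]='D', prepend. Next row=LF[2]=13
  step 17: row=13, L[13]='b', prepend. Next row=LF[13]=20
  step 18: row=20, L[20]='1', prepend. Next row=LF[20]=4
  step 19: row=4, L[4]='a', prepend. Next row=LF[4]=18
  step 20: row=18, L[18]='2', prepend. Next row=LF[18]=6
  step 21: row=6, L[6]='D', prepend. Next row=LF[6]=14
  step 22: row=14, L[14]='b', prepend. Next row=LF[14]=21
  step 23: row=21, L[21]='C', prepend. Next row=LF[21]=12
Reversed output: CbD2a1bD1Ca11DC2D2bbCC$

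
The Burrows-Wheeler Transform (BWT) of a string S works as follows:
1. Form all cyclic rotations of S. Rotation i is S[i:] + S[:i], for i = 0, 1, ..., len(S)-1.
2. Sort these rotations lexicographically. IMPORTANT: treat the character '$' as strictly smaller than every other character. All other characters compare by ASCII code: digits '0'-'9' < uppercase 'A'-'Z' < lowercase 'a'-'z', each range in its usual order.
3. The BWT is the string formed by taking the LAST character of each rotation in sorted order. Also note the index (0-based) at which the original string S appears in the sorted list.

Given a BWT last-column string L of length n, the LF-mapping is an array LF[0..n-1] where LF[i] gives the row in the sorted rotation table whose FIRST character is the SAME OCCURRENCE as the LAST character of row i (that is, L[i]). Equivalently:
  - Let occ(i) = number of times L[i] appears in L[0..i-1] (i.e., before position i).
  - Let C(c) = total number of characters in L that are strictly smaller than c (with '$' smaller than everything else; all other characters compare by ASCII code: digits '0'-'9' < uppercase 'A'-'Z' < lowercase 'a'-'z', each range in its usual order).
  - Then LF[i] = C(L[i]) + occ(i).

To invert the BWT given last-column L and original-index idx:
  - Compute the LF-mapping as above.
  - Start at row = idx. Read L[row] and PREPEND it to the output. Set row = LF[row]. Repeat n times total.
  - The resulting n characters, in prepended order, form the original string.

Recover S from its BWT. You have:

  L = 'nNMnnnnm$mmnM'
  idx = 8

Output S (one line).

LF mapping: 7 3 1 8 9 10 11 4 0 5 6 12 2
Walk LF starting at row 8, prepending L[row]:
  step 1: row=8, L[8]='$', prepend. Next row=LF[8]=0
  step 2: row=0, L[0]='n', prepend. Next row=LF[0]=7
  step 3: row=7, L[7]='m', prepend. Next row=LF[7]=4
  step 4: row=4, L[4]='n', prepend. Next row=LF[4]=9
  step 5: row=9, L[9]='m', prepend. Next row=LF[9]=5
  step 6: row=5, L[5]='n', prepend. Next row=LF[5]=10
  step 7: row=10, L[10]='m', prepend. Next row=LF[10]=6
  step 8: row=6, L[6]='n', prepend. Next row=LF[6]=11
  step 9: row=11, L[11]='n', prepend. Next row=LF[11]=12
  step 10: row=12, L[12]='M', prepend. Next row=LF[12]=2
  step 11: row=2, L[2]='M', prepend. Next row=LF[2]=1
  step 12: row=1, L[1]='N', prepend. Next row=LF[1]=3
  step 13: row=3, L[3]='n', prepend. Next row=LF[3]=8
Reversed output: nNMMnnmnmnmn$

Answer: nNMMnnmnmnmn$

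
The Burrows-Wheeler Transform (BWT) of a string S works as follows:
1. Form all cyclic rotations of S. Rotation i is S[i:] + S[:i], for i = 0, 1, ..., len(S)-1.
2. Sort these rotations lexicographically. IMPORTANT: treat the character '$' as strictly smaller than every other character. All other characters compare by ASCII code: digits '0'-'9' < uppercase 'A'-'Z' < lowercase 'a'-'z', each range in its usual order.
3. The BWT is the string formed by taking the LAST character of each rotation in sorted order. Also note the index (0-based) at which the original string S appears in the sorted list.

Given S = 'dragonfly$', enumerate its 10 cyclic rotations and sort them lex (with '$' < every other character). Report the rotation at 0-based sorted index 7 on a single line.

Answer: onfly$drag

Derivation:
All 10 rotations (rotation i = S[i:]+S[:i]):
  rot[0] = dragonfly$
  rot[1] = ragonfly$d
  rot[2] = agonfly$dr
  rot[3] = gonfly$dra
  rot[4] = onfly$drag
  rot[5] = nfly$drago
  rot[6] = fly$dragon
  rot[7] = ly$dragonf
  rot[8] = y$dragonfl
  rot[9] = $dragonfly
Sorted (with $ < everything):
  sorted[0] = $dragonfly
  sorted[1] = agonfly$dr
  sorted[2] = dragonfly$
  sorted[3] = fly$dragon
  sorted[4] = gonfly$dra
  sorted[5] = ly$dragonf
  sorted[6] = nfly$drago
  sorted[7] = onfly$drag
  sorted[8] = ragonfly$d
  sorted[9] = y$dragonfl
sorted[7] = onfly$drag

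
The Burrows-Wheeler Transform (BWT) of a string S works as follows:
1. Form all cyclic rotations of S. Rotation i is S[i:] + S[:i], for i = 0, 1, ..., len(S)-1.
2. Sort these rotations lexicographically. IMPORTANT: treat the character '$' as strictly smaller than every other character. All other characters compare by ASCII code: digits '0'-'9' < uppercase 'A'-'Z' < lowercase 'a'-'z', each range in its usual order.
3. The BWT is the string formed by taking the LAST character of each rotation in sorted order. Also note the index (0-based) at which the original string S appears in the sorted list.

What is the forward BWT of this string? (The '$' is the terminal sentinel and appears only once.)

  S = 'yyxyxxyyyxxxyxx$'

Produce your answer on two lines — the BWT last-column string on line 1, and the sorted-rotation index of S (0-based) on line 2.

Answer: xxyyxyxyxxyxyy$x
14

Derivation:
All 16 rotations (rotation i = S[i:]+S[:i]):
  rot[0] = yyxyxxyyyxxxyxx$
  rot[1] = yxyxxyyyxxxyxx$y
  rot[2] = xyxxyyyxxxyxx$yy
  rot[3] = yxxyyyxxxyxx$yyx
  rot[4] = xxyyyxxxyxx$yyxy
  rot[5] = xyyyxxxyxx$yyxyx
  rot[6] = yyyxxxyxx$yyxyxx
  rot[7] = yyxxxyxx$yyxyxxy
  rot[8] = yxxxyxx$yyxyxxyy
  rot[9] = xxxyxx$yyxyxxyyy
  rot[10] = xxyxx$yyxyxxyyyx
  rot[11] = xyxx$yyxyxxyyyxx
  rot[12] = yxx$yyxyxxyyyxxx
  rot[13] = xx$yyxyxxyyyxxxy
  rot[14] = x$yyxyxxyyyxxxyx
  rot[15] = $yyxyxxyyyxxxyxx
Sorted (with $ < everything):
  sorted[0] = $yyxyxxyyyxxxyxx  (last char: 'x')
  sorted[1] = x$yyxyxxyyyxxxyx  (last char: 'x')
  sorted[2] = xx$yyxyxxyyyxxxy  (last char: 'y')
  sorted[3] = xxxyxx$yyxyxxyyy  (last char: 'y')
  sorted[4] = xxyxx$yyxyxxyyyx  (last char: 'x')
  sorted[5] = xxyyyxxxyxx$yyxy  (last char: 'y')
  sorted[6] = xyxx$yyxyxxyyyxx  (last char: 'x')
  sorted[7] = xyxxyyyxxxyxx$yy  (last char: 'y')
  sorted[8] = xyyyxxxyxx$yyxyx  (last char: 'x')
  sorted[9] = yxx$yyxyxxyyyxxx  (last char: 'x')
  sorted[10] = yxxxyxx$yyxyxxyy  (last char: 'y')
  sorted[11] = yxxyyyxxxyxx$yyx  (last char: 'x')
  sorted[12] = yxyxxyyyxxxyxx$y  (last char: 'y')
  sorted[13] = yyxxxyxx$yyxyxxy  (last char: 'y')
  sorted[14] = yyxyxxyyyxxxyxx$  (last char: '$')
  sorted[15] = yyyxxxyxx$yyxyxx  (last char: 'x')
Last column: xxyyxyxyxxyxyy$x
Original string S is at sorted index 14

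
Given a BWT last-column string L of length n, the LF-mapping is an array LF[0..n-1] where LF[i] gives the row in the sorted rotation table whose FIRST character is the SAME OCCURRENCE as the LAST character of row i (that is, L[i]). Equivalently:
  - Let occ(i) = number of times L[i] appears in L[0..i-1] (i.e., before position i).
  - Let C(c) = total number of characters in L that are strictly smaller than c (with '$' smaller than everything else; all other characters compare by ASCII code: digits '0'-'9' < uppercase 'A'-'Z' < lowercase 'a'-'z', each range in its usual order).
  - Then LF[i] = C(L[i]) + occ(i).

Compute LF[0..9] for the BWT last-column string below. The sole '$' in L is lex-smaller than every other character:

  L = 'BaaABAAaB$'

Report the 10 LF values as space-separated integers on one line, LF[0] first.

Answer: 4 7 8 1 5 2 3 9 6 0

Derivation:
Char counts: '$':1, 'A':3, 'B':3, 'a':3
C (first-col start): C('$')=0, C('A')=1, C('B')=4, C('a')=7
L[0]='B': occ=0, LF[0]=C('B')+0=4+0=4
L[1]='a': occ=0, LF[1]=C('a')+0=7+0=7
L[2]='a': occ=1, LF[2]=C('a')+1=7+1=8
L[3]='A': occ=0, LF[3]=C('A')+0=1+0=1
L[4]='B': occ=1, LF[4]=C('B')+1=4+1=5
L[5]='A': occ=1, LF[5]=C('A')+1=1+1=2
L[6]='A': occ=2, LF[6]=C('A')+2=1+2=3
L[7]='a': occ=2, LF[7]=C('a')+2=7+2=9
L[8]='B': occ=2, LF[8]=C('B')+2=4+2=6
L[9]='$': occ=0, LF[9]=C('$')+0=0+0=0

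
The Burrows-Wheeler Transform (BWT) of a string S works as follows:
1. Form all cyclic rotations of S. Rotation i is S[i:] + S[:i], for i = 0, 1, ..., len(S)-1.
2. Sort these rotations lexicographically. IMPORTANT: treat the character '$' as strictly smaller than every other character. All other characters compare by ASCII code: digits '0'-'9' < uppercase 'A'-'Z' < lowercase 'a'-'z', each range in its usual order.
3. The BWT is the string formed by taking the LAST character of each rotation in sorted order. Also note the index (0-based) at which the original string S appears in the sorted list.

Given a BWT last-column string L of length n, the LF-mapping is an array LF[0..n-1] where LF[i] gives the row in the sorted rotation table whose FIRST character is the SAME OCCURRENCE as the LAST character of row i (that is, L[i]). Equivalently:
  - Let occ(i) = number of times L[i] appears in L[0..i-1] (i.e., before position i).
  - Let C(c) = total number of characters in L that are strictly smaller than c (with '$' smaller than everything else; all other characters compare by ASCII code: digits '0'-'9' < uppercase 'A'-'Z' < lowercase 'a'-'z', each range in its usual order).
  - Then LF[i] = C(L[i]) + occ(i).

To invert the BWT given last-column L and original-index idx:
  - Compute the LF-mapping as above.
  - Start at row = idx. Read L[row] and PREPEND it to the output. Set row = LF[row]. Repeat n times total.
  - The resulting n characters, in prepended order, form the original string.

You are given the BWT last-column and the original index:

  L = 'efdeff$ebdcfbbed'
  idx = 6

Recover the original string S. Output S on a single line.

LF mapping: 8 12 5 9 13 14 0 10 1 6 4 15 2 3 11 7
Walk LF starting at row 6, prepending L[row]:
  step 1: row=6, L[6]='$', prepend. Next row=LF[6]=0
  step 2: row=0, L[0]='e', prepend. Next row=LF[0]=8
  step 3: row=8, L[8]='b', prepend. Next row=LF[8]=1
  step 4: row=1, L[1]='f', prepend. Next row=LF[1]=12
  step 5: row=12, L[12]='b', prepend. Next row=LF[12]=2
  step 6: row=2, L[2]='d', prepend. Next row=LF[2]=5
  step 7: row=5, L[5]='f', prepend. Next row=LF[5]=14
  step 8: row=14, L[14]='e', prepend. Next row=LF[14]=11
  step 9: row=11, L[11]='f', prepend. Next row=LF[11]=15
  step 10: row=15, L[15]='d', prepend. Next row=LF[15]=7
  step 11: row=7, L[7]='e', prepend. Next row=LF[7]=10
  step 12: row=10, L[10]='c', prepend. Next row=LF[10]=4
  step 13: row=4, L[4]='f', prepend. Next row=LF[4]=13
  step 14: row=13, L[13]='b', prepend. Next row=LF[13]=3
  step 15: row=3, L[3]='e', prepend. Next row=LF[3]=9
  step 16: row=9, L[9]='d', prepend. Next row=LF[9]=6
Reversed output: debfcedfefdbfbe$

Answer: debfcedfefdbfbe$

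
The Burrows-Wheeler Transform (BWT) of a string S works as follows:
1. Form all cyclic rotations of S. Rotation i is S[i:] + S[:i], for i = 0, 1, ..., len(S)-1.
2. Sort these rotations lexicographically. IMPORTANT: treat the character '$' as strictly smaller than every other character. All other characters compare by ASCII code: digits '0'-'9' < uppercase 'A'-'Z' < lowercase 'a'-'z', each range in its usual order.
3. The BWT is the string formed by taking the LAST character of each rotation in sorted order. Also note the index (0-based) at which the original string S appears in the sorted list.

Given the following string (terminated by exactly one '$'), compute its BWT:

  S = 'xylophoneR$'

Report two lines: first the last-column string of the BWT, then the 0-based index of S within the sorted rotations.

All 11 rotations (rotation i = S[i:]+S[:i]):
  rot[0] = xylophoneR$
  rot[1] = ylophoneR$x
  rot[2] = lophoneR$xy
  rot[3] = ophoneR$xyl
  rot[4] = phoneR$xylo
  rot[5] = honeR$xylop
  rot[6] = oneR$xyloph
  rot[7] = neR$xylopho
  rot[8] = eR$xylophon
  rot[9] = R$xylophone
  rot[10] = $xylophoneR
Sorted (with $ < everything):
  sorted[0] = $xylophoneR  (last char: 'R')
  sorted[1] = R$xylophone  (last char: 'e')
  sorted[2] = eR$xylophon  (last char: 'n')
  sorted[3] = honeR$xylop  (last char: 'p')
  sorted[4] = lophoneR$xy  (last char: 'y')
  sorted[5] = neR$xylopho  (last char: 'o')
  sorted[6] = oneR$xyloph  (last char: 'h')
  sorted[7] = ophoneR$xyl  (last char: 'l')
  sorted[8] = phoneR$xylo  (last char: 'o')
  sorted[9] = xylophoneR$  (last char: '$')
  sorted[10] = ylophoneR$x  (last char: 'x')
Last column: Renpyohlo$x
Original string S is at sorted index 9

Answer: Renpyohlo$x
9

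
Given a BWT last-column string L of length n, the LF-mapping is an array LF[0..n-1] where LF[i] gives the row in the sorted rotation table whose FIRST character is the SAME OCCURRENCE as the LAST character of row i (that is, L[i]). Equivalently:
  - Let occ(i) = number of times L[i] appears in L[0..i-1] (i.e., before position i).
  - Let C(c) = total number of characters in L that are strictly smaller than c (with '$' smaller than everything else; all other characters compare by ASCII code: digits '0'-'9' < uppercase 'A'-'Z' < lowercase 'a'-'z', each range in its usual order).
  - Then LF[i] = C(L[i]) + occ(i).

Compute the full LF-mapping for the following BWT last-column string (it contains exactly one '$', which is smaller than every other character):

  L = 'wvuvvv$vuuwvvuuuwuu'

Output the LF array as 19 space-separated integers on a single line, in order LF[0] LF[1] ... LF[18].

Char counts: '$':1, 'u':8, 'v':7, 'w':3
C (first-col start): C('$')=0, C('u')=1, C('v')=9, C('w')=16
L[0]='w': occ=0, LF[0]=C('w')+0=16+0=16
L[1]='v': occ=0, LF[1]=C('v')+0=9+0=9
L[2]='u': occ=0, LF[2]=C('u')+0=1+0=1
L[3]='v': occ=1, LF[3]=C('v')+1=9+1=10
L[4]='v': occ=2, LF[4]=C('v')+2=9+2=11
L[5]='v': occ=3, LF[5]=C('v')+3=9+3=12
L[6]='$': occ=0, LF[6]=C('$')+0=0+0=0
L[7]='v': occ=4, LF[7]=C('v')+4=9+4=13
L[8]='u': occ=1, LF[8]=C('u')+1=1+1=2
L[9]='u': occ=2, LF[9]=C('u')+2=1+2=3
L[10]='w': occ=1, LF[10]=C('w')+1=16+1=17
L[11]='v': occ=5, LF[11]=C('v')+5=9+5=14
L[12]='v': occ=6, LF[12]=C('v')+6=9+6=15
L[13]='u': occ=3, LF[13]=C('u')+3=1+3=4
L[14]='u': occ=4, LF[14]=C('u')+4=1+4=5
L[15]='u': occ=5, LF[15]=C('u')+5=1+5=6
L[16]='w': occ=2, LF[16]=C('w')+2=16+2=18
L[17]='u': occ=6, LF[17]=C('u')+6=1+6=7
L[18]='u': occ=7, LF[18]=C('u')+7=1+7=8

Answer: 16 9 1 10 11 12 0 13 2 3 17 14 15 4 5 6 18 7 8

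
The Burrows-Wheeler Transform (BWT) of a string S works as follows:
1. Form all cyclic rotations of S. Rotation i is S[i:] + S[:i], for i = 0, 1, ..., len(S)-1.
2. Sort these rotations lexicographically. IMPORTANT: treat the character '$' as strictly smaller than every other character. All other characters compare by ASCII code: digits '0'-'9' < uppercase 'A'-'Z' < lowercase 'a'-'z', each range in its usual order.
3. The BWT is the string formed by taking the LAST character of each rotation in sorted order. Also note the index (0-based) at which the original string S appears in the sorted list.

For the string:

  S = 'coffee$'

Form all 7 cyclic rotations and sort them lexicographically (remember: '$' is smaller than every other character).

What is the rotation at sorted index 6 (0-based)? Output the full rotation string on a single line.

All 7 rotations (rotation i = S[i:]+S[:i]):
  rot[0] = coffee$
  rot[1] = offee$c
  rot[2] = ffee$co
  rot[3] = fee$cof
  rot[4] = ee$coff
  rot[5] = e$coffe
  rot[6] = $coffee
Sorted (with $ < everything):
  sorted[0] = $coffee
  sorted[1] = coffee$
  sorted[2] = e$coffe
  sorted[3] = ee$coff
  sorted[4] = fee$cof
  sorted[5] = ffee$co
  sorted[6] = offee$c
sorted[6] = offee$c

Answer: offee$c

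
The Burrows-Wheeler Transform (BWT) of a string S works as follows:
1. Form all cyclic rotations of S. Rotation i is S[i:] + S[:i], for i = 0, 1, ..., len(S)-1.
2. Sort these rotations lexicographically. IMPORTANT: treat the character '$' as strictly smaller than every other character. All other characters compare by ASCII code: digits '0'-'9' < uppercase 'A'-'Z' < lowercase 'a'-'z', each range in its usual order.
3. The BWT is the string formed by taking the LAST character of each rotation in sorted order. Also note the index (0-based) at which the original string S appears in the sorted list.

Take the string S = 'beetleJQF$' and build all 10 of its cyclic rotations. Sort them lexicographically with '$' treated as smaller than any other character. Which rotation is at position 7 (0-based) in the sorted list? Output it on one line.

Answer: etleJQF$be

Derivation:
All 10 rotations (rotation i = S[i:]+S[:i]):
  rot[0] = beetleJQF$
  rot[1] = eetleJQF$b
  rot[2] = etleJQF$be
  rot[3] = tleJQF$bee
  rot[4] = leJQF$beet
  rot[5] = eJQF$beetl
  rot[6] = JQF$beetle
  rot[7] = QF$beetleJ
  rot[8] = F$beetleJQ
  rot[9] = $beetleJQF
Sorted (with $ < everything):
  sorted[0] = $beetleJQF
  sorted[1] = F$beetleJQ
  sorted[2] = JQF$beetle
  sorted[3] = QF$beetleJ
  sorted[4] = beetleJQF$
  sorted[5] = eJQF$beetl
  sorted[6] = eetleJQF$b
  sorted[7] = etleJQF$be
  sorted[8] = leJQF$beet
  sorted[9] = tleJQF$bee
sorted[7] = etleJQF$be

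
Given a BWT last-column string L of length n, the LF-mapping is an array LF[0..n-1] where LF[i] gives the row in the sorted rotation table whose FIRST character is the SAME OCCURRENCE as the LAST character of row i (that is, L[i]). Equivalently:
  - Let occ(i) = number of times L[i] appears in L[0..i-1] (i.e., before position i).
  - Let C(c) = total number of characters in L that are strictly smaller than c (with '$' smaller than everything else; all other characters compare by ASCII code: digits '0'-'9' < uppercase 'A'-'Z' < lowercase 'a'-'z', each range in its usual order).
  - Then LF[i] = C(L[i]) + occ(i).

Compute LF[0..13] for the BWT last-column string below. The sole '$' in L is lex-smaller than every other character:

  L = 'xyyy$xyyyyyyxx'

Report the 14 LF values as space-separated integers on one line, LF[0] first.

Answer: 1 5 6 7 0 2 8 9 10 11 12 13 3 4

Derivation:
Char counts: '$':1, 'x':4, 'y':9
C (first-col start): C('$')=0, C('x')=1, C('y')=5
L[0]='x': occ=0, LF[0]=C('x')+0=1+0=1
L[1]='y': occ=0, LF[1]=C('y')+0=5+0=5
L[2]='y': occ=1, LF[2]=C('y')+1=5+1=6
L[3]='y': occ=2, LF[3]=C('y')+2=5+2=7
L[4]='$': occ=0, LF[4]=C('$')+0=0+0=0
L[5]='x': occ=1, LF[5]=C('x')+1=1+1=2
L[6]='y': occ=3, LF[6]=C('y')+3=5+3=8
L[7]='y': occ=4, LF[7]=C('y')+4=5+4=9
L[8]='y': occ=5, LF[8]=C('y')+5=5+5=10
L[9]='y': occ=6, LF[9]=C('y')+6=5+6=11
L[10]='y': occ=7, LF[10]=C('y')+7=5+7=12
L[11]='y': occ=8, LF[11]=C('y')+8=5+8=13
L[12]='x': occ=2, LF[12]=C('x')+2=1+2=3
L[13]='x': occ=3, LF[13]=C('x')+3=1+3=4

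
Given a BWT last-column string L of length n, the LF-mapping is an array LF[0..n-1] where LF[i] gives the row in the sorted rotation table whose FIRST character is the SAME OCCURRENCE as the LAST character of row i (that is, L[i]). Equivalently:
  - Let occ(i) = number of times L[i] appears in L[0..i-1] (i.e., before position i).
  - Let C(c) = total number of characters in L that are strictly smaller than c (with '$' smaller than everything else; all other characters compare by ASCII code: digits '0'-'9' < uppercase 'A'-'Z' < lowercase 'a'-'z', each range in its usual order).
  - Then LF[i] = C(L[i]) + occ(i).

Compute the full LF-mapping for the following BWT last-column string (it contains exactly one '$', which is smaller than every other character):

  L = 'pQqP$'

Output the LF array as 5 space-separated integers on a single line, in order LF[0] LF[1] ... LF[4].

Answer: 3 2 4 1 0

Derivation:
Char counts: '$':1, 'P':1, 'Q':1, 'p':1, 'q':1
C (first-col start): C('$')=0, C('P')=1, C('Q')=2, C('p')=3, C('q')=4
L[0]='p': occ=0, LF[0]=C('p')+0=3+0=3
L[1]='Q': occ=0, LF[1]=C('Q')+0=2+0=2
L[2]='q': occ=0, LF[2]=C('q')+0=4+0=4
L[3]='P': occ=0, LF[3]=C('P')+0=1+0=1
L[4]='$': occ=0, LF[4]=C('$')+0=0+0=0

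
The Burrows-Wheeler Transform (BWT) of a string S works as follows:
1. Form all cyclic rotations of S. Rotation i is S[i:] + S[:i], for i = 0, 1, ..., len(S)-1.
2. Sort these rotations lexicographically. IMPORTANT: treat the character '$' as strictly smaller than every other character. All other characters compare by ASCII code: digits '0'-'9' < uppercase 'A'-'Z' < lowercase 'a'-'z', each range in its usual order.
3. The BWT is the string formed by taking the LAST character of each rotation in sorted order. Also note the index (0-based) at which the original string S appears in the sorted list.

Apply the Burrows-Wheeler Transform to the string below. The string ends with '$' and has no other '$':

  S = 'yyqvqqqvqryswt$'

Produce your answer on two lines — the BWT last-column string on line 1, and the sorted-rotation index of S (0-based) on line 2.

All 15 rotations (rotation i = S[i:]+S[:i]):
  rot[0] = yyqvqqqvqryswt$
  rot[1] = yqvqqqvqryswt$y
  rot[2] = qvqqqvqryswt$yy
  rot[3] = vqqqvqryswt$yyq
  rot[4] = qqqvqryswt$yyqv
  rot[5] = qqvqryswt$yyqvq
  rot[6] = qvqryswt$yyqvqq
  rot[7] = vqryswt$yyqvqqq
  rot[8] = qryswt$yyqvqqqv
  rot[9] = ryswt$yyqvqqqvq
  rot[10] = yswt$yyqvqqqvqr
  rot[11] = swt$yyqvqqqvqry
  rot[12] = wt$yyqvqqqvqrys
  rot[13] = t$yyqvqqqvqrysw
  rot[14] = $yyqvqqqvqryswt
Sorted (with $ < everything):
  sorted[0] = $yyqvqqqvqryswt  (last char: 't')
  sorted[1] = qqqvqryswt$yyqv  (last char: 'v')
  sorted[2] = qqvqryswt$yyqvq  (last char: 'q')
  sorted[3] = qryswt$yyqvqqqv  (last char: 'v')
  sorted[4] = qvqqqvqryswt$yy  (last char: 'y')
  sorted[5] = qvqryswt$yyqvqq  (last char: 'q')
  sorted[6] = ryswt$yyqvqqqvq  (last char: 'q')
  sorted[7] = swt$yyqvqqqvqry  (last char: 'y')
  sorted[8] = t$yyqvqqqvqrysw  (last char: 'w')
  sorted[9] = vqqqvqryswt$yyq  (last char: 'q')
  sorted[10] = vqryswt$yyqvqqq  (last char: 'q')
  sorted[11] = wt$yyqvqqqvqrys  (last char: 's')
  sorted[12] = yqvqqqvqryswt$y  (last char: 'y')
  sorted[13] = yswt$yyqvqqqvqr  (last char: 'r')
  sorted[14] = yyqvqqqvqryswt$  (last char: '$')
Last column: tvqvyqqywqqsyr$
Original string S is at sorted index 14

Answer: tvqvyqqywqqsyr$
14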